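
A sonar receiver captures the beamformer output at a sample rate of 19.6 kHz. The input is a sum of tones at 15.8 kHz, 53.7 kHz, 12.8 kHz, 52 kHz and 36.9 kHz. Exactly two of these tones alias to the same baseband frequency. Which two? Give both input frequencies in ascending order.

12.8 kHz, 52 kHz

fs/2 = 9.8 kHz.
15.8 kHz > fs/2 = 9.8 kHz, folds to fs − 15.8 kHz = 3.8 kHz.
53.7 kHz mod fs = 14.5 kHz.
14.5 kHz > fs/2 = 9.8 kHz, folds to fs − 14.5 kHz = 5.1 kHz.
12.8 kHz > fs/2 = 9.8 kHz, folds to fs − 12.8 kHz = 6.8 kHz.
52 kHz mod fs = 12.8 kHz.
12.8 kHz > fs/2 = 9.8 kHz, folds to fs − 12.8 kHz = 6.8 kHz.
36.9 kHz mod fs = 17.3 kHz.
17.3 kHz > fs/2 = 9.8 kHz, folds to fs − 17.3 kHz = 2.3 kHz.
12.8 kHz and 52 kHz both map to 6.8 kHz.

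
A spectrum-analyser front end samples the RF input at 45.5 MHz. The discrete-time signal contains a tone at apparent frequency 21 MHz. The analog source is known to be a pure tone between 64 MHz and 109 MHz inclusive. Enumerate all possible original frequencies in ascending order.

66.5 MHz, 70 MHz

Frequencies that alias to 21 MHz are k·fs ± 21 MHz for integer k ≥ 0.
k=0: 21 MHz.
k=1: 24.5 MHz, 66.5 MHz.
k=2: 70 MHz, 112 MHz.
k=3: 115.5 MHz, 157.5 MHz.
Within [64 MHz, 109 MHz]: 66.5 MHz, 70 MHz.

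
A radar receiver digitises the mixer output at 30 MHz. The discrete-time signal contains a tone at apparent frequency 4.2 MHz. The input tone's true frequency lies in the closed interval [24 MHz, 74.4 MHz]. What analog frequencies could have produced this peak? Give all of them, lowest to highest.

25.8 MHz, 34.2 MHz, 55.8 MHz, 64.2 MHz

Frequencies that alias to 4.2 MHz are k·fs ± 4.2 MHz for integer k ≥ 0.
k=0: 4.2 MHz.
k=1: 25.8 MHz, 34.2 MHz.
k=2: 55.8 MHz, 64.2 MHz.
k=3: 85.8 MHz, 94.2 MHz.
Within [24 MHz, 74.4 MHz]: 25.8 MHz, 34.2 MHz, 55.8 MHz, 64.2 MHz.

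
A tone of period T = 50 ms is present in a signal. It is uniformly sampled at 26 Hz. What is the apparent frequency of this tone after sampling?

T = 50 ms → f = 1/T = 20 Hz.
20 Hz > fs/2 = 13 Hz, folds to fs − 20 Hz = 6 Hz.

6 Hz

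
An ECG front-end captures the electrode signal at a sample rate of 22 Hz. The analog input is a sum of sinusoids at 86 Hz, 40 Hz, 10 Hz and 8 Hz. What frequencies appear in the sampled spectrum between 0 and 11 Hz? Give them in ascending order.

2 Hz, 4 Hz, 8 Hz, 10 Hz

fs/2 = 11 Hz.
86 Hz mod fs = 20 Hz.
20 Hz > fs/2 = 11 Hz, folds to fs − 20 Hz = 2 Hz.
40 Hz mod fs = 18 Hz.
18 Hz > fs/2 = 11 Hz, folds to fs − 18 Hz = 4 Hz.
10 Hz ≤ fs/2 = 11 Hz, passes unchanged.
8 Hz ≤ fs/2 = 11 Hz, passes unchanged.
Distinct values: {2 Hz, 4 Hz, 8 Hz, 10 Hz}.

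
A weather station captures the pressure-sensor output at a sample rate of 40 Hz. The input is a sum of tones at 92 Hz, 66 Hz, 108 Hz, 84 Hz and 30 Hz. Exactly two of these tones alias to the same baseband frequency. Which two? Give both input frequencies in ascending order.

92 Hz, 108 Hz

fs/2 = 20 Hz.
92 Hz mod fs = 12 Hz.
12 Hz ≤ fs/2 = 20 Hz, appears at 12 Hz.
66 Hz mod fs = 26 Hz.
26 Hz > fs/2 = 20 Hz, folds to fs − 26 Hz = 14 Hz.
108 Hz mod fs = 28 Hz.
28 Hz > fs/2 = 20 Hz, folds to fs − 28 Hz = 12 Hz.
84 Hz mod fs = 4 Hz.
4 Hz ≤ fs/2 = 20 Hz, appears at 4 Hz.
30 Hz > fs/2 = 20 Hz, folds to fs − 30 Hz = 10 Hz.
92 Hz and 108 Hz both map to 12 Hz.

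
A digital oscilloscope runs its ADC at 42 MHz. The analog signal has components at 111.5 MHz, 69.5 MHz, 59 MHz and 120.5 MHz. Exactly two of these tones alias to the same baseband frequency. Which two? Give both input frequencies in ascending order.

fs/2 = 21 MHz.
111.5 MHz mod fs = 27.5 MHz.
27.5 MHz > fs/2 = 21 MHz, folds to fs − 27.5 MHz = 14.5 MHz.
69.5 MHz mod fs = 27.5 MHz.
27.5 MHz > fs/2 = 21 MHz, folds to fs − 27.5 MHz = 14.5 MHz.
59 MHz mod fs = 17 MHz.
17 MHz ≤ fs/2 = 21 MHz, appears at 17 MHz.
120.5 MHz mod fs = 36.5 MHz.
36.5 MHz > fs/2 = 21 MHz, folds to fs − 36.5 MHz = 5.5 MHz.
69.5 MHz and 111.5 MHz both map to 14.5 MHz.

69.5 MHz, 111.5 MHz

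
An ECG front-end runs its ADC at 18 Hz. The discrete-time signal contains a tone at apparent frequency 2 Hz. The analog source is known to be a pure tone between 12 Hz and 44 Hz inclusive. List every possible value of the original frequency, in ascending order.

Frequencies that alias to 2 Hz are k·fs ± 2 Hz for integer k ≥ 0.
k=0: 2 Hz.
k=1: 16 Hz, 20 Hz.
k=2: 34 Hz, 38 Hz.
k=3: 52 Hz, 56 Hz.
Within [12 Hz, 44 Hz]: 16 Hz, 20 Hz, 34 Hz, 38 Hz.

16 Hz, 20 Hz, 34 Hz, 38 Hz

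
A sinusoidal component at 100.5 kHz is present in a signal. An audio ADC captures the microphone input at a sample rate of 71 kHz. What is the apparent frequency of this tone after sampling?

100.5 kHz mod fs = 29.5 kHz.
29.5 kHz ≤ fs/2 = 35.5 kHz, appears at 29.5 kHz.

29.5 kHz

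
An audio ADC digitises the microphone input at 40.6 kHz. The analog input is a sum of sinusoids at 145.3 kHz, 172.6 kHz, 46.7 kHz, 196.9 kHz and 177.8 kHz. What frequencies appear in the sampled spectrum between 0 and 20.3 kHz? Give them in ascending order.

fs/2 = 20.3 kHz.
145.3 kHz mod fs = 23.5 kHz.
23.5 kHz > fs/2 = 20.3 kHz, folds to fs − 23.5 kHz = 17.1 kHz.
172.6 kHz mod fs = 10.2 kHz.
10.2 kHz ≤ fs/2 = 20.3 kHz, appears at 10.2 kHz.
46.7 kHz mod fs = 6.1 kHz.
6.1 kHz ≤ fs/2 = 20.3 kHz, appears at 6.1 kHz.
196.9 kHz mod fs = 34.5 kHz.
34.5 kHz > fs/2 = 20.3 kHz, folds to fs − 34.5 kHz = 6.1 kHz.
177.8 kHz mod fs = 15.4 kHz.
15.4 kHz ≤ fs/2 = 20.3 kHz, appears at 15.4 kHz.
Distinct values: {6.1 kHz, 10.2 kHz, 15.4 kHz, 17.1 kHz}.

6.1 kHz, 10.2 kHz, 15.4 kHz, 17.1 kHz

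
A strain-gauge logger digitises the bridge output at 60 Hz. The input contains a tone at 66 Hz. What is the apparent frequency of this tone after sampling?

6 Hz

66 Hz mod fs = 6 Hz.
6 Hz ≤ fs/2 = 30 Hz, appears at 6 Hz.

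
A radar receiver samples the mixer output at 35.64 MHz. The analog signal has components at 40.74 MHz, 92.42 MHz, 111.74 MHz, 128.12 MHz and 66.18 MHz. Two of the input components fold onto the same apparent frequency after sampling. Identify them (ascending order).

40.74 MHz, 66.18 MHz

fs/2 = 17.82 MHz.
40.74 MHz mod fs = 5.1 MHz.
5.1 MHz ≤ fs/2 = 17.82 MHz, appears at 5.1 MHz.
92.42 MHz mod fs = 21.14 MHz.
21.14 MHz > fs/2 = 17.82 MHz, folds to fs − 21.14 MHz = 14.5 MHz.
111.74 MHz mod fs = 4.82 MHz.
4.82 MHz ≤ fs/2 = 17.82 MHz, appears at 4.82 MHz.
128.12 MHz mod fs = 21.2 MHz.
21.2 MHz > fs/2 = 17.82 MHz, folds to fs − 21.2 MHz = 14.44 MHz.
66.18 MHz mod fs = 30.54 MHz.
30.54 MHz > fs/2 = 17.82 MHz, folds to fs − 30.54 MHz = 5.1 MHz.
40.74 MHz and 66.18 MHz both map to 5.1 MHz.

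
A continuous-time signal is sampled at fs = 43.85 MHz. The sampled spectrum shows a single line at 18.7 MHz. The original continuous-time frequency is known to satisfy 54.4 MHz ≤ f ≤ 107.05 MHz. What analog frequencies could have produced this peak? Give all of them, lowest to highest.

62.55 MHz, 69 MHz, 106.4 MHz

Frequencies that alias to 18.7 MHz are k·fs ± 18.7 MHz for integer k ≥ 0.
k=0: 18.7 MHz.
k=1: 25.15 MHz, 62.55 MHz.
k=2: 69 MHz, 106.4 MHz.
k=3: 112.85 MHz, 150.25 MHz.
Within [54.4 MHz, 107.05 MHz]: 62.55 MHz, 69 MHz, 106.4 MHz.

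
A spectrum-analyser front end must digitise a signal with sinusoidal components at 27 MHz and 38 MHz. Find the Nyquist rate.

76 MHz

Highest-frequency component: 38 MHz.
Nyquist rate = 2 × 38 MHz = 76 MHz.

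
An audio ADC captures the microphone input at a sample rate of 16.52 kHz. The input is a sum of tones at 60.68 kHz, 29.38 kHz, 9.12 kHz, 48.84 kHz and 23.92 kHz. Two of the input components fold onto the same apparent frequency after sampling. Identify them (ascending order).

fs/2 = 8.26 kHz.
60.68 kHz mod fs = 11.12 kHz.
11.12 kHz > fs/2 = 8.26 kHz, folds to fs − 11.12 kHz = 5.4 kHz.
29.38 kHz mod fs = 12.86 kHz.
12.86 kHz > fs/2 = 8.26 kHz, folds to fs − 12.86 kHz = 3.66 kHz.
9.12 kHz > fs/2 = 8.26 kHz, folds to fs − 9.12 kHz = 7.4 kHz.
48.84 kHz mod fs = 15.8 kHz.
15.8 kHz > fs/2 = 8.26 kHz, folds to fs − 15.8 kHz = 0.72 kHz.
23.92 kHz mod fs = 7.4 kHz.
7.4 kHz ≤ fs/2 = 8.26 kHz, appears at 7.4 kHz.
9.12 kHz and 23.92 kHz both map to 7.4 kHz.

9.12 kHz, 23.92 kHz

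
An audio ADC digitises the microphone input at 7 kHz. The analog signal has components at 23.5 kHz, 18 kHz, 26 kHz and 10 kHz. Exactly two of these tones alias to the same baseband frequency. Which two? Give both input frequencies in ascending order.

10 kHz, 18 kHz

fs/2 = 3.5 kHz.
23.5 kHz mod fs = 2.5 kHz.
2.5 kHz ≤ fs/2 = 3.5 kHz, appears at 2.5 kHz.
18 kHz mod fs = 4 kHz.
4 kHz > fs/2 = 3.5 kHz, folds to fs − 4 kHz = 3 kHz.
26 kHz mod fs = 5 kHz.
5 kHz > fs/2 = 3.5 kHz, folds to fs − 5 kHz = 2 kHz.
10 kHz mod fs = 3 kHz.
3 kHz ≤ fs/2 = 3.5 kHz, appears at 3 kHz.
10 kHz and 18 kHz both map to 3 kHz.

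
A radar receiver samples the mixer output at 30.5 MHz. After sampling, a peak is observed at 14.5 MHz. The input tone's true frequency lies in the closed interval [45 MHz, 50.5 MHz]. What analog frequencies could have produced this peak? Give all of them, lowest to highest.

45 MHz, 46.5 MHz

Frequencies that alias to 14.5 MHz are k·fs ± 14.5 MHz for integer k ≥ 0.
k=0: 14.5 MHz.
k=1: 16 MHz, 45 MHz.
k=2: 46.5 MHz, 75.5 MHz.
k=3: 77 MHz, 106 MHz.
Within [45 MHz, 50.5 MHz]: 45 MHz, 46.5 MHz.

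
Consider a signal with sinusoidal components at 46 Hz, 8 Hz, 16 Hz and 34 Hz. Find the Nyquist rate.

92 Hz

Highest-frequency component: 46 Hz.
Nyquist rate = 2 × 46 Hz = 92 Hz.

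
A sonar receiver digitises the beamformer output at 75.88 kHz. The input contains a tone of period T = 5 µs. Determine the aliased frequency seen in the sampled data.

27.64 kHz

T = 5 µs → f = 1/T = 200 kHz.
200 kHz mod fs = 48.24 kHz.
48.24 kHz > fs/2 = 37.94 kHz, folds to fs − 48.24 kHz = 27.64 kHz.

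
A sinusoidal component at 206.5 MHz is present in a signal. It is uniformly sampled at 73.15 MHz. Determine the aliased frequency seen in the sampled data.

12.95 MHz

206.5 MHz mod fs = 60.2 MHz.
60.2 MHz > fs/2 = 36.575 MHz, folds to fs − 60.2 MHz = 12.95 MHz.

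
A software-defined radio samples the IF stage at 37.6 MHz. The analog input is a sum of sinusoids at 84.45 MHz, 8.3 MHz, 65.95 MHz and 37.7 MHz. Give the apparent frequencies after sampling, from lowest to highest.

0.1 MHz, 8.3 MHz, 9.25 MHz

fs/2 = 18.8 MHz.
84.45 MHz mod fs = 9.25 MHz.
9.25 MHz ≤ fs/2 = 18.8 MHz, appears at 9.25 MHz.
8.3 MHz ≤ fs/2 = 18.8 MHz, passes unchanged.
65.95 MHz mod fs = 28.35 MHz.
28.35 MHz > fs/2 = 18.8 MHz, folds to fs − 28.35 MHz = 9.25 MHz.
37.7 MHz mod fs = 0.1 MHz.
0.1 MHz ≤ fs/2 = 18.8 MHz, appears at 0.1 MHz.
Distinct values: {0.1 MHz, 8.3 MHz, 9.25 MHz}.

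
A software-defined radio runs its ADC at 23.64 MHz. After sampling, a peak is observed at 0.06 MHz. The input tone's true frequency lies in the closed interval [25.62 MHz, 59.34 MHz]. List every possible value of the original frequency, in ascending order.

Frequencies that alias to 0.06 MHz are k·fs ± 0.06 MHz for integer k ≥ 0.
k=0: 0.06 MHz.
k=1: 23.58 MHz, 23.7 MHz.
k=2: 47.22 MHz, 47.34 MHz.
k=3: 70.86 MHz, 70.98 MHz.
Within [25.62 MHz, 59.34 MHz]: 47.22 MHz, 47.34 MHz.

47.22 MHz, 47.34 MHz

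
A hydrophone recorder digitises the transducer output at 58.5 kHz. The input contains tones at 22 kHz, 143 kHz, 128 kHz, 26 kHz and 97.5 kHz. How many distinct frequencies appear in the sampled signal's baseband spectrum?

fs/2 = 29.25 kHz.
22 kHz ≤ fs/2 = 29.25 kHz, passes unchanged.
143 kHz mod fs = 26 kHz.
26 kHz ≤ fs/2 = 29.25 kHz, appears at 26 kHz.
128 kHz mod fs = 11 kHz.
11 kHz ≤ fs/2 = 29.25 kHz, appears at 11 kHz.
26 kHz ≤ fs/2 = 29.25 kHz, passes unchanged.
97.5 kHz mod fs = 39 kHz.
39 kHz > fs/2 = 29.25 kHz, folds to fs − 39 kHz = 19.5 kHz.
Distinct values: {11 kHz, 19.5 kHz, 22 kHz, 26 kHz} → 4.

4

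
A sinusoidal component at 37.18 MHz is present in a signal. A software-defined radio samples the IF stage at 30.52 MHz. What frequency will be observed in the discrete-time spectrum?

6.66 MHz

37.18 MHz mod fs = 6.66 MHz.
6.66 MHz ≤ fs/2 = 15.26 MHz, appears at 6.66 MHz.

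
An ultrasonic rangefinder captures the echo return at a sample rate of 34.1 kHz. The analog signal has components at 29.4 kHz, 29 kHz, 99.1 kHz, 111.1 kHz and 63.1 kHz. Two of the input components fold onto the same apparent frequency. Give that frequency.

5.1 kHz

fs/2 = 17.05 kHz.
29.4 kHz > fs/2 = 17.05 kHz, folds to fs − 29.4 kHz = 4.7 kHz.
29 kHz > fs/2 = 17.05 kHz, folds to fs − 29 kHz = 5.1 kHz.
99.1 kHz mod fs = 30.9 kHz.
30.9 kHz > fs/2 = 17.05 kHz, folds to fs − 30.9 kHz = 3.2 kHz.
111.1 kHz mod fs = 8.8 kHz.
8.8 kHz ≤ fs/2 = 17.05 kHz, appears at 8.8 kHz.
63.1 kHz mod fs = 29 kHz.
29 kHz > fs/2 = 17.05 kHz, folds to fs − 29 kHz = 5.1 kHz.
29 kHz and 63.1 kHz both map to 5.1 kHz.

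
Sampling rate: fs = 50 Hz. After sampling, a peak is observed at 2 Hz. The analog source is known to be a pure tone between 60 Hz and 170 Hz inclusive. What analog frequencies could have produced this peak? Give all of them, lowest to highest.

Frequencies that alias to 2 Hz are k·fs ± 2 Hz for integer k ≥ 0.
k=0: 2 Hz.
k=1: 48 Hz, 52 Hz.
k=2: 98 Hz, 102 Hz.
k=3: 148 Hz, 152 Hz.
k=4: 198 Hz, 202 Hz.
Within [60 Hz, 170 Hz]: 98 Hz, 102 Hz, 148 Hz, 152 Hz.

98 Hz, 102 Hz, 148 Hz, 152 Hz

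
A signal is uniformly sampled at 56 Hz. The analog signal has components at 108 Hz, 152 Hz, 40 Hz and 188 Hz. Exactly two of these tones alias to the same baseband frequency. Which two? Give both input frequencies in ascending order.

40 Hz, 152 Hz

fs/2 = 28 Hz.
108 Hz mod fs = 52 Hz.
52 Hz > fs/2 = 28 Hz, folds to fs − 52 Hz = 4 Hz.
152 Hz mod fs = 40 Hz.
40 Hz > fs/2 = 28 Hz, folds to fs − 40 Hz = 16 Hz.
40 Hz > fs/2 = 28 Hz, folds to fs − 40 Hz = 16 Hz.
188 Hz mod fs = 20 Hz.
20 Hz ≤ fs/2 = 28 Hz, appears at 20 Hz.
40 Hz and 152 Hz both map to 16 Hz.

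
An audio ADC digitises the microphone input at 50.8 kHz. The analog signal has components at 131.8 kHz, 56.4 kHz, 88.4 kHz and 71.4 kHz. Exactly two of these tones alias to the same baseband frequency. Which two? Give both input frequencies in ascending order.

fs/2 = 25.4 kHz.
131.8 kHz mod fs = 30.2 kHz.
30.2 kHz > fs/2 = 25.4 kHz, folds to fs − 30.2 kHz = 20.6 kHz.
56.4 kHz mod fs = 5.6 kHz.
5.6 kHz ≤ fs/2 = 25.4 kHz, appears at 5.6 kHz.
88.4 kHz mod fs = 37.6 kHz.
37.6 kHz > fs/2 = 25.4 kHz, folds to fs − 37.6 kHz = 13.2 kHz.
71.4 kHz mod fs = 20.6 kHz.
20.6 kHz ≤ fs/2 = 25.4 kHz, appears at 20.6 kHz.
71.4 kHz and 131.8 kHz both map to 20.6 kHz.

71.4 kHz, 131.8 kHz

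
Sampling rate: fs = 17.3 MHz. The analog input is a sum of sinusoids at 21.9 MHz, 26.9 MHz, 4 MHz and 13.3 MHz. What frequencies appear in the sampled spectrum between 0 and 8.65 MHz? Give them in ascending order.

4 MHz, 4.6 MHz, 7.7 MHz

fs/2 = 8.65 MHz.
21.9 MHz mod fs = 4.6 MHz.
4.6 MHz ≤ fs/2 = 8.65 MHz, appears at 4.6 MHz.
26.9 MHz mod fs = 9.6 MHz.
9.6 MHz > fs/2 = 8.65 MHz, folds to fs − 9.6 MHz = 7.7 MHz.
4 MHz ≤ fs/2 = 8.65 MHz, passes unchanged.
13.3 MHz > fs/2 = 8.65 MHz, folds to fs − 13.3 MHz = 4 MHz.
Distinct values: {4 MHz, 4.6 MHz, 7.7 MHz}.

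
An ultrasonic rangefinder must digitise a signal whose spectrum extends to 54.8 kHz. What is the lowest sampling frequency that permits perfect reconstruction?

109.6 kHz

Nyquist rate = 2 × 54.8 kHz = 109.6 kHz.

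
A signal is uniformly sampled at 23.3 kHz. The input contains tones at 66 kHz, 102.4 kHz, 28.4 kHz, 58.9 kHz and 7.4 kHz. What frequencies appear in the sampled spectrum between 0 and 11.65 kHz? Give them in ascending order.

3.9 kHz, 5.1 kHz, 7.4 kHz, 9.2 kHz, 11 kHz

fs/2 = 11.65 kHz.
66 kHz mod fs = 19.4 kHz.
19.4 kHz > fs/2 = 11.65 kHz, folds to fs − 19.4 kHz = 3.9 kHz.
102.4 kHz mod fs = 9.2 kHz.
9.2 kHz ≤ fs/2 = 11.65 kHz, appears at 9.2 kHz.
28.4 kHz mod fs = 5.1 kHz.
5.1 kHz ≤ fs/2 = 11.65 kHz, appears at 5.1 kHz.
58.9 kHz mod fs = 12.3 kHz.
12.3 kHz > fs/2 = 11.65 kHz, folds to fs − 12.3 kHz = 11 kHz.
7.4 kHz ≤ fs/2 = 11.65 kHz, passes unchanged.
Distinct values: {3.9 kHz, 5.1 kHz, 7.4 kHz, 9.2 kHz, 11 kHz}.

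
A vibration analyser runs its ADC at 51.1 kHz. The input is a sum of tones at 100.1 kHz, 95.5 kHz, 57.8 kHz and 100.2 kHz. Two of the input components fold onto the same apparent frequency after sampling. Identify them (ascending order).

fs/2 = 25.55 kHz.
100.1 kHz mod fs = 49 kHz.
49 kHz > fs/2 = 25.55 kHz, folds to fs − 49 kHz = 2.1 kHz.
95.5 kHz mod fs = 44.4 kHz.
44.4 kHz > fs/2 = 25.55 kHz, folds to fs − 44.4 kHz = 6.7 kHz.
57.8 kHz mod fs = 6.7 kHz.
6.7 kHz ≤ fs/2 = 25.55 kHz, appears at 6.7 kHz.
100.2 kHz mod fs = 49.1 kHz.
49.1 kHz > fs/2 = 25.55 kHz, folds to fs − 49.1 kHz = 2 kHz.
57.8 kHz and 95.5 kHz both map to 6.7 kHz.

57.8 kHz, 95.5 kHz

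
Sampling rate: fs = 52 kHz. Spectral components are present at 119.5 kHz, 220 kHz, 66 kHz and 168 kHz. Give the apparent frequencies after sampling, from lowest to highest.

12 kHz, 14 kHz, 15.5 kHz

fs/2 = 26 kHz.
119.5 kHz mod fs = 15.5 kHz.
15.5 kHz ≤ fs/2 = 26 kHz, appears at 15.5 kHz.
220 kHz mod fs = 12 kHz.
12 kHz ≤ fs/2 = 26 kHz, appears at 12 kHz.
66 kHz mod fs = 14 kHz.
14 kHz ≤ fs/2 = 26 kHz, appears at 14 kHz.
168 kHz mod fs = 12 kHz.
12 kHz ≤ fs/2 = 26 kHz, appears at 12 kHz.
Distinct values: {12 kHz, 14 kHz, 15.5 kHz}.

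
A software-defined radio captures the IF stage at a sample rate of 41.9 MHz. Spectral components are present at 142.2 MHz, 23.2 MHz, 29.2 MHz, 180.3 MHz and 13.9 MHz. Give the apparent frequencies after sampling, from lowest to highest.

12.7 MHz, 13.9 MHz, 16.5 MHz, 18.7 MHz

fs/2 = 20.95 MHz.
142.2 MHz mod fs = 16.5 MHz.
16.5 MHz ≤ fs/2 = 20.95 MHz, appears at 16.5 MHz.
23.2 MHz > fs/2 = 20.95 MHz, folds to fs − 23.2 MHz = 18.7 MHz.
29.2 MHz > fs/2 = 20.95 MHz, folds to fs − 29.2 MHz = 12.7 MHz.
180.3 MHz mod fs = 12.7 MHz.
12.7 MHz ≤ fs/2 = 20.95 MHz, appears at 12.7 MHz.
13.9 MHz ≤ fs/2 = 20.95 MHz, passes unchanged.
Distinct values: {12.7 MHz, 13.9 MHz, 16.5 MHz, 18.7 MHz}.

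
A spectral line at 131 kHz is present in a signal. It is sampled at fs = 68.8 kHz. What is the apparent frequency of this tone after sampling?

131 kHz mod fs = 62.2 kHz.
62.2 kHz > fs/2 = 34.4 kHz, folds to fs − 62.2 kHz = 6.6 kHz.

6.6 kHz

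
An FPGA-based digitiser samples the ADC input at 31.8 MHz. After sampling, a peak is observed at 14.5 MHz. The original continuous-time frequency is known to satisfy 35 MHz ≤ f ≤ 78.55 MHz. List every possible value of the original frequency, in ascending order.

Frequencies that alias to 14.5 MHz are k·fs ± 14.5 MHz for integer k ≥ 0.
k=0: 14.5 MHz.
k=1: 17.3 MHz, 46.3 MHz.
k=2: 49.1 MHz, 78.1 MHz.
k=3: 80.9 MHz, 109.9 MHz.
Within [35 MHz, 78.55 MHz]: 46.3 MHz, 49.1 MHz, 78.1 MHz.

46.3 MHz, 49.1 MHz, 78.1 MHz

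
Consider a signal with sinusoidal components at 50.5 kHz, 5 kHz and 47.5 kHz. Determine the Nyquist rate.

Highest-frequency component: 50.5 kHz.
Nyquist rate = 2 × 50.5 kHz = 101 kHz.

101 kHz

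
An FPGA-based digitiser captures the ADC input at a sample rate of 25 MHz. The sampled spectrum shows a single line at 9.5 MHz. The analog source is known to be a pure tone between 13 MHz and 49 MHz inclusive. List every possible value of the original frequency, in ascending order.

Frequencies that alias to 9.5 MHz are k·fs ± 9.5 MHz for integer k ≥ 0.
k=0: 9.5 MHz.
k=1: 15.5 MHz, 34.5 MHz.
k=2: 40.5 MHz, 59.5 MHz.
k=3: 65.5 MHz, 84.5 MHz.
Within [13 MHz, 49 MHz]: 15.5 MHz, 34.5 MHz, 40.5 MHz.

15.5 MHz, 34.5 MHz, 40.5 MHz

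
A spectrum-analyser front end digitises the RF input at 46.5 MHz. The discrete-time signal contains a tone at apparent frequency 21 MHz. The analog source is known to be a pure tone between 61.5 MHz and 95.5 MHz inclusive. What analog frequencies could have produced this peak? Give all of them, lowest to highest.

Frequencies that alias to 21 MHz are k·fs ± 21 MHz for integer k ≥ 0.
k=0: 21 MHz.
k=1: 25.5 MHz, 67.5 MHz.
k=2: 72 MHz, 114 MHz.
k=3: 118.5 MHz, 160.5 MHz.
Within [61.5 MHz, 95.5 MHz]: 67.5 MHz, 72 MHz.

67.5 MHz, 72 MHz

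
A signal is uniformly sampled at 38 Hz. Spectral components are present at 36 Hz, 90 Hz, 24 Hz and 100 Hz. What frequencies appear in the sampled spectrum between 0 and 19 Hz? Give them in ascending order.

2 Hz, 14 Hz

fs/2 = 19 Hz.
36 Hz > fs/2 = 19 Hz, folds to fs − 36 Hz = 2 Hz.
90 Hz mod fs = 14 Hz.
14 Hz ≤ fs/2 = 19 Hz, appears at 14 Hz.
24 Hz > fs/2 = 19 Hz, folds to fs − 24 Hz = 14 Hz.
100 Hz mod fs = 24 Hz.
24 Hz > fs/2 = 19 Hz, folds to fs − 24 Hz = 14 Hz.
Distinct values: {2 Hz, 14 Hz}.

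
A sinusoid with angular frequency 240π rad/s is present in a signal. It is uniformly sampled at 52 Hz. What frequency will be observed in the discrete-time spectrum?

ω = 240π rad/s → f = ω/(2π) = 120 Hz.
120 Hz mod fs = 16 Hz.
16 Hz ≤ fs/2 = 26 Hz, appears at 16 Hz.

16 Hz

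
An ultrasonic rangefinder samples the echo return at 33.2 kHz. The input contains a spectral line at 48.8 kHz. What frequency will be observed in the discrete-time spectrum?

15.6 kHz

48.8 kHz mod fs = 15.6 kHz.
15.6 kHz ≤ fs/2 = 16.6 kHz, appears at 15.6 kHz.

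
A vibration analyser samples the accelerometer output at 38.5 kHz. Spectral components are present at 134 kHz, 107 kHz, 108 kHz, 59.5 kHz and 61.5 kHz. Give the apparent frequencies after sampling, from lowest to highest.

fs/2 = 19.25 kHz.
134 kHz mod fs = 18.5 kHz.
18.5 kHz ≤ fs/2 = 19.25 kHz, appears at 18.5 kHz.
107 kHz mod fs = 30 kHz.
30 kHz > fs/2 = 19.25 kHz, folds to fs − 30 kHz = 8.5 kHz.
108 kHz mod fs = 31 kHz.
31 kHz > fs/2 = 19.25 kHz, folds to fs − 31 kHz = 7.5 kHz.
59.5 kHz mod fs = 21 kHz.
21 kHz > fs/2 = 19.25 kHz, folds to fs − 21 kHz = 17.5 kHz.
61.5 kHz mod fs = 23 kHz.
23 kHz > fs/2 = 19.25 kHz, folds to fs − 23 kHz = 15.5 kHz.
Distinct values: {7.5 kHz, 8.5 kHz, 15.5 kHz, 17.5 kHz, 18.5 kHz}.

7.5 kHz, 8.5 kHz, 15.5 kHz, 17.5 kHz, 18.5 kHz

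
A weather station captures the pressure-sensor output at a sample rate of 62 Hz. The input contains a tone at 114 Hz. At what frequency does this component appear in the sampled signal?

10 Hz

114 Hz mod fs = 52 Hz.
52 Hz > fs/2 = 31 Hz, folds to fs − 52 Hz = 10 Hz.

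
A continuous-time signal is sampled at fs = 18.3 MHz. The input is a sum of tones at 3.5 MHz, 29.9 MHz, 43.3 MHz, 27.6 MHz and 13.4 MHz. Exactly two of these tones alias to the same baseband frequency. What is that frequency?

fs/2 = 9.15 MHz.
3.5 MHz ≤ fs/2 = 9.15 MHz, passes unchanged.
29.9 MHz mod fs = 11.6 MHz.
11.6 MHz > fs/2 = 9.15 MHz, folds to fs − 11.6 MHz = 6.7 MHz.
43.3 MHz mod fs = 6.7 MHz.
6.7 MHz ≤ fs/2 = 9.15 MHz, appears at 6.7 MHz.
27.6 MHz mod fs = 9.3 MHz.
9.3 MHz > fs/2 = 9.15 MHz, folds to fs − 9.3 MHz = 9 MHz.
13.4 MHz > fs/2 = 9.15 MHz, folds to fs − 13.4 MHz = 4.9 MHz.
29.9 MHz and 43.3 MHz both map to 6.7 MHz.

6.7 MHz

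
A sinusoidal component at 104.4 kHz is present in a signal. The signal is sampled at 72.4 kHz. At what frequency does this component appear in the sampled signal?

104.4 kHz mod fs = 32 kHz.
32 kHz ≤ fs/2 = 36.2 kHz, appears at 32 kHz.

32 kHz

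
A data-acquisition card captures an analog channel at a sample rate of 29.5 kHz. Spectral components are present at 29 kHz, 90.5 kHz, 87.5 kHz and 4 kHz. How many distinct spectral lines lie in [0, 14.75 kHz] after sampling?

4

fs/2 = 14.75 kHz.
29 kHz > fs/2 = 14.75 kHz, folds to fs − 29 kHz = 0.5 kHz.
90.5 kHz mod fs = 2 kHz.
2 kHz ≤ fs/2 = 14.75 kHz, appears at 2 kHz.
87.5 kHz mod fs = 28.5 kHz.
28.5 kHz > fs/2 = 14.75 kHz, folds to fs − 28.5 kHz = 1 kHz.
4 kHz ≤ fs/2 = 14.75 kHz, passes unchanged.
Distinct values: {0.5 kHz, 1 kHz, 2 kHz, 4 kHz} → 4.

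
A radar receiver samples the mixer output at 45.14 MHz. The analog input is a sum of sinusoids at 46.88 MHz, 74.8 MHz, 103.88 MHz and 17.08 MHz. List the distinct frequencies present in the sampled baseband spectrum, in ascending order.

1.74 MHz, 13.6 MHz, 15.48 MHz, 17.08 MHz

fs/2 = 22.57 MHz.
46.88 MHz mod fs = 1.74 MHz.
1.74 MHz ≤ fs/2 = 22.57 MHz, appears at 1.74 MHz.
74.8 MHz mod fs = 29.66 MHz.
29.66 MHz > fs/2 = 22.57 MHz, folds to fs − 29.66 MHz = 15.48 MHz.
103.88 MHz mod fs = 13.6 MHz.
13.6 MHz ≤ fs/2 = 22.57 MHz, appears at 13.6 MHz.
17.08 MHz ≤ fs/2 = 22.57 MHz, passes unchanged.
Distinct values: {1.74 MHz, 13.6 MHz, 15.48 MHz, 17.08 MHz}.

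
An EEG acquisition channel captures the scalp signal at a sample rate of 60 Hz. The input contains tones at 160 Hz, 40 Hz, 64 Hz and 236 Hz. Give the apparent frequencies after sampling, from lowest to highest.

fs/2 = 30 Hz.
160 Hz mod fs = 40 Hz.
40 Hz > fs/2 = 30 Hz, folds to fs − 40 Hz = 20 Hz.
40 Hz > fs/2 = 30 Hz, folds to fs − 40 Hz = 20 Hz.
64 Hz mod fs = 4 Hz.
4 Hz ≤ fs/2 = 30 Hz, appears at 4 Hz.
236 Hz mod fs = 56 Hz.
56 Hz > fs/2 = 30 Hz, folds to fs − 56 Hz = 4 Hz.
Distinct values: {4 Hz, 20 Hz}.

4 Hz, 20 Hz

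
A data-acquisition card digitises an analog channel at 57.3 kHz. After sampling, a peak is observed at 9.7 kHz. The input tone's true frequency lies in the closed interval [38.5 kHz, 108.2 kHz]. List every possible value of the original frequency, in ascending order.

Frequencies that alias to 9.7 kHz are k·fs ± 9.7 kHz for integer k ≥ 0.
k=0: 9.7 kHz.
k=1: 47.6 kHz, 67 kHz.
k=2: 104.9 kHz, 124.3 kHz.
k=3: 162.2 kHz, 181.6 kHz.
Within [38.5 kHz, 108.2 kHz]: 47.6 kHz, 67 kHz, 104.9 kHz.

47.6 kHz, 67 kHz, 104.9 kHz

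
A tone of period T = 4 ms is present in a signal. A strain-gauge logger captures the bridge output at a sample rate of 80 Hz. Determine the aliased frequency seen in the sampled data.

T = 4 ms → f = 1/T = 250 Hz.
250 Hz mod fs = 10 Hz.
10 Hz ≤ fs/2 = 40 Hz, appears at 10 Hz.

10 Hz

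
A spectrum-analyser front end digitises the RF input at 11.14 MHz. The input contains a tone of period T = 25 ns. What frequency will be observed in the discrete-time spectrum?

4.56 MHz

T = 25 ns → f = 1/T = 40 MHz.
40 MHz mod fs = 6.58 MHz.
6.58 MHz > fs/2 = 5.57 MHz, folds to fs − 6.58 MHz = 4.56 MHz.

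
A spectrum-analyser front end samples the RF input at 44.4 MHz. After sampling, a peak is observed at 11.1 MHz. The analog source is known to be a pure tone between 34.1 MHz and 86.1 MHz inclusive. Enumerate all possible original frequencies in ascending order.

55.5 MHz, 77.7 MHz

Frequencies that alias to 11.1 MHz are k·fs ± 11.1 MHz for integer k ≥ 0.
k=0: 11.1 MHz.
k=1: 33.3 MHz, 55.5 MHz.
k=2: 77.7 MHz, 99.9 MHz.
k=3: 122.1 MHz, 144.3 MHz.
Within [34.1 MHz, 86.1 MHz]: 55.5 MHz, 77.7 MHz.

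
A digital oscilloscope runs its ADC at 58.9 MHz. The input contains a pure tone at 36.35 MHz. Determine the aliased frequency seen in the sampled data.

36.35 MHz > fs/2 = 29.45 MHz, folds to fs − 36.35 MHz = 22.55 MHz.

22.55 MHz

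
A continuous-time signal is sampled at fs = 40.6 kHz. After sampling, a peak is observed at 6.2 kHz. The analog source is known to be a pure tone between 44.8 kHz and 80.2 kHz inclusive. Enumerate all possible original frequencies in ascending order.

Frequencies that alias to 6.2 kHz are k·fs ± 6.2 kHz for integer k ≥ 0.
k=0: 6.2 kHz.
k=1: 34.4 kHz, 46.8 kHz.
k=2: 75 kHz, 87.4 kHz.
k=3: 115.6 kHz, 128 kHz.
Within [44.8 kHz, 80.2 kHz]: 46.8 kHz, 75 kHz.

46.8 kHz, 75 kHz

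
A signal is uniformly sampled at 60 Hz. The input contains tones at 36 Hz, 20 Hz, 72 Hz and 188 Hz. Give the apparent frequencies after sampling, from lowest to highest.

8 Hz, 12 Hz, 20 Hz, 24 Hz

fs/2 = 30 Hz.
36 Hz > fs/2 = 30 Hz, folds to fs − 36 Hz = 24 Hz.
20 Hz ≤ fs/2 = 30 Hz, passes unchanged.
72 Hz mod fs = 12 Hz.
12 Hz ≤ fs/2 = 30 Hz, appears at 12 Hz.
188 Hz mod fs = 8 Hz.
8 Hz ≤ fs/2 = 30 Hz, appears at 8 Hz.
Distinct values: {8 Hz, 12 Hz, 20 Hz, 24 Hz}.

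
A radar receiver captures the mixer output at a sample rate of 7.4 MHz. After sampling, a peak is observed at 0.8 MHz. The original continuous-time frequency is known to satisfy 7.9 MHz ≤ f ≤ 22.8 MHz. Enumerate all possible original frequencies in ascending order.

8.2 MHz, 14 MHz, 15.6 MHz, 21.4 MHz

Frequencies that alias to 0.8 MHz are k·fs ± 0.8 MHz for integer k ≥ 0.
k=0: 0.8 MHz.
k=1: 6.6 MHz, 8.2 MHz.
k=2: 14 MHz, 15.6 MHz.
k=3: 21.4 MHz, 23 MHz.
k=4: 28.8 MHz, 30.4 MHz.
Within [7.9 MHz, 22.8 MHz]: 8.2 MHz, 14 MHz, 15.6 MHz, 21.4 MHz.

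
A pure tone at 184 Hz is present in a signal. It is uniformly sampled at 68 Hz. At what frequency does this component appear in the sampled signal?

20 Hz

184 Hz mod fs = 48 Hz.
48 Hz > fs/2 = 34 Hz, folds to fs − 48 Hz = 20 Hz.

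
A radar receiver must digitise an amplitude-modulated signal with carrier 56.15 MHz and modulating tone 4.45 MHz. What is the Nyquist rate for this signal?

121.2 MHz

AM sidebands sit at fc ± fm = 51.7 MHz and 60.6 MHz.
Highest-frequency component: 60.6 MHz.
Nyquist rate = 2 × 60.6 MHz = 121.2 MHz.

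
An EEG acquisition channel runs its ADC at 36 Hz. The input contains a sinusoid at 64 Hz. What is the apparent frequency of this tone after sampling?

64 Hz mod fs = 28 Hz.
28 Hz > fs/2 = 18 Hz, folds to fs − 28 Hz = 8 Hz.

8 Hz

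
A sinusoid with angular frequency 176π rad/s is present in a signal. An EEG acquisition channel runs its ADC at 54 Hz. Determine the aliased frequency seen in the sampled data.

20 Hz

ω = 176π rad/s → f = ω/(2π) = 88 Hz.
88 Hz mod fs = 34 Hz.
34 Hz > fs/2 = 27 Hz, folds to fs − 34 Hz = 20 Hz.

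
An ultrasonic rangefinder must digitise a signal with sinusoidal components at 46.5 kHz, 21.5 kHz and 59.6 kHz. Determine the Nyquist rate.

Highest-frequency component: 59.6 kHz.
Nyquist rate = 2 × 59.6 kHz = 119.2 kHz.

119.2 kHz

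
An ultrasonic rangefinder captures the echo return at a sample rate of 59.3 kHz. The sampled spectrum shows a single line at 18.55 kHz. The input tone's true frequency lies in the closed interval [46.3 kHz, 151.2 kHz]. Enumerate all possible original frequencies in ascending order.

77.85 kHz, 100.05 kHz, 137.15 kHz

Frequencies that alias to 18.55 kHz are k·fs ± 18.55 kHz for integer k ≥ 0.
k=0: 18.55 kHz.
k=1: 40.75 kHz, 77.85 kHz.
k=2: 100.05 kHz, 137.15 kHz.
k=3: 159.35 kHz, 196.45 kHz.
Within [46.3 kHz, 151.2 kHz]: 77.85 kHz, 100.05 kHz, 137.15 kHz.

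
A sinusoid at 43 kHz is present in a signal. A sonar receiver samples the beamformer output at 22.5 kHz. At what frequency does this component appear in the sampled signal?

2 kHz

43 kHz mod fs = 20.5 kHz.
20.5 kHz > fs/2 = 11.25 kHz, folds to fs − 20.5 kHz = 2 kHz.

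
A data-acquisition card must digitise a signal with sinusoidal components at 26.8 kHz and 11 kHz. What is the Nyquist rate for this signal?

Highest-frequency component: 26.8 kHz.
Nyquist rate = 2 × 26.8 kHz = 53.6 kHz.

53.6 kHz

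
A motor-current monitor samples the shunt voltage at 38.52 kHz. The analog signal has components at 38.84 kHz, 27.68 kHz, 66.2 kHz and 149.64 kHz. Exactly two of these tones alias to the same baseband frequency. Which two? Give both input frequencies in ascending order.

27.68 kHz, 66.2 kHz

fs/2 = 19.26 kHz.
38.84 kHz mod fs = 0.32 kHz.
0.32 kHz ≤ fs/2 = 19.26 kHz, appears at 0.32 kHz.
27.68 kHz > fs/2 = 19.26 kHz, folds to fs − 27.68 kHz = 10.84 kHz.
66.2 kHz mod fs = 27.68 kHz.
27.68 kHz > fs/2 = 19.26 kHz, folds to fs − 27.68 kHz = 10.84 kHz.
149.64 kHz mod fs = 34.08 kHz.
34.08 kHz > fs/2 = 19.26 kHz, folds to fs − 34.08 kHz = 4.44 kHz.
27.68 kHz and 66.2 kHz both map to 10.84 kHz.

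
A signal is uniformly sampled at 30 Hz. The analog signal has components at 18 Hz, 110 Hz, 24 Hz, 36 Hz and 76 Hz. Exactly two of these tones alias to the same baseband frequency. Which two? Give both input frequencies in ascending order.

fs/2 = 15 Hz.
18 Hz > fs/2 = 15 Hz, folds to fs − 18 Hz = 12 Hz.
110 Hz mod fs = 20 Hz.
20 Hz > fs/2 = 15 Hz, folds to fs − 20 Hz = 10 Hz.
24 Hz > fs/2 = 15 Hz, folds to fs − 24 Hz = 6 Hz.
36 Hz mod fs = 6 Hz.
6 Hz ≤ fs/2 = 15 Hz, appears at 6 Hz.
76 Hz mod fs = 16 Hz.
16 Hz > fs/2 = 15 Hz, folds to fs − 16 Hz = 14 Hz.
24 Hz and 36 Hz both map to 6 Hz.

24 Hz, 36 Hz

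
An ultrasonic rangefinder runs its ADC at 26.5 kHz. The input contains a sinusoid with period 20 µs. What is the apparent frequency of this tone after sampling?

T = 20 µs → f = 1/T = 50 kHz.
50 kHz mod fs = 23.5 kHz.
23.5 kHz > fs/2 = 13.25 kHz, folds to fs − 23.5 kHz = 3 kHz.

3 kHz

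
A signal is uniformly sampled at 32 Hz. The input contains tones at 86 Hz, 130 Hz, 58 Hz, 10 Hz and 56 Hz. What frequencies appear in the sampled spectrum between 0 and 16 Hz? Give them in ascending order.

2 Hz, 6 Hz, 8 Hz, 10 Hz

fs/2 = 16 Hz.
86 Hz mod fs = 22 Hz.
22 Hz > fs/2 = 16 Hz, folds to fs − 22 Hz = 10 Hz.
130 Hz mod fs = 2 Hz.
2 Hz ≤ fs/2 = 16 Hz, appears at 2 Hz.
58 Hz mod fs = 26 Hz.
26 Hz > fs/2 = 16 Hz, folds to fs − 26 Hz = 6 Hz.
10 Hz ≤ fs/2 = 16 Hz, passes unchanged.
56 Hz mod fs = 24 Hz.
24 Hz > fs/2 = 16 Hz, folds to fs − 24 Hz = 8 Hz.
Distinct values: {2 Hz, 6 Hz, 8 Hz, 10 Hz}.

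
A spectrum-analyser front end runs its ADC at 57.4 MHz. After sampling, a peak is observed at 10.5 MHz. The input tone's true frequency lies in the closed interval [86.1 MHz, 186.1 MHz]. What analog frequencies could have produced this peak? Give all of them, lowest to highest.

Frequencies that alias to 10.5 MHz are k·fs ± 10.5 MHz for integer k ≥ 0.
k=0: 10.5 MHz.
k=1: 46.9 MHz, 67.9 MHz.
k=2: 104.3 MHz, 125.3 MHz.
k=3: 161.7 MHz, 182.7 MHz.
k=4: 219.1 MHz, 240.1 MHz.
Within [86.1 MHz, 186.1 MHz]: 104.3 MHz, 125.3 MHz, 161.7 MHz, 182.7 MHz.

104.3 MHz, 125.3 MHz, 161.7 MHz, 182.7 MHz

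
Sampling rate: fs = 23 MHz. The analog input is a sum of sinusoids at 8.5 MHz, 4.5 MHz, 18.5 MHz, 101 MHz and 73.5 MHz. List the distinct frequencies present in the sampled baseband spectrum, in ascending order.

fs/2 = 11.5 MHz.
8.5 MHz ≤ fs/2 = 11.5 MHz, passes unchanged.
4.5 MHz ≤ fs/2 = 11.5 MHz, passes unchanged.
18.5 MHz > fs/2 = 11.5 MHz, folds to fs − 18.5 MHz = 4.5 MHz.
101 MHz mod fs = 9 MHz.
9 MHz ≤ fs/2 = 11.5 MHz, appears at 9 MHz.
73.5 MHz mod fs = 4.5 MHz.
4.5 MHz ≤ fs/2 = 11.5 MHz, appears at 4.5 MHz.
Distinct values: {4.5 MHz, 8.5 MHz, 9 MHz}.

4.5 MHz, 8.5 MHz, 9 MHz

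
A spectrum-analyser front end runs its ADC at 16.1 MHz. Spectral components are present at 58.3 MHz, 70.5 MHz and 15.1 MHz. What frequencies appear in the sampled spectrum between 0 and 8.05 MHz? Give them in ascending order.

1 MHz, 6.1 MHz

fs/2 = 8.05 MHz.
58.3 MHz mod fs = 10 MHz.
10 MHz > fs/2 = 8.05 MHz, folds to fs − 10 MHz = 6.1 MHz.
70.5 MHz mod fs = 6.1 MHz.
6.1 MHz ≤ fs/2 = 8.05 MHz, appears at 6.1 MHz.
15.1 MHz > fs/2 = 8.05 MHz, folds to fs − 15.1 MHz = 1 MHz.
Distinct values: {1 MHz, 6.1 MHz}.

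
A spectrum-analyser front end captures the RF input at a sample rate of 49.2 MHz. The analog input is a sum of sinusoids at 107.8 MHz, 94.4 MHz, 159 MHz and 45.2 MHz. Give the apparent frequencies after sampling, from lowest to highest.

4 MHz, 9.4 MHz, 11.4 MHz

fs/2 = 24.6 MHz.
107.8 MHz mod fs = 9.4 MHz.
9.4 MHz ≤ fs/2 = 24.6 MHz, appears at 9.4 MHz.
94.4 MHz mod fs = 45.2 MHz.
45.2 MHz > fs/2 = 24.6 MHz, folds to fs − 45.2 MHz = 4 MHz.
159 MHz mod fs = 11.4 MHz.
11.4 MHz ≤ fs/2 = 24.6 MHz, appears at 11.4 MHz.
45.2 MHz > fs/2 = 24.6 MHz, folds to fs − 45.2 MHz = 4 MHz.
Distinct values: {4 MHz, 9.4 MHz, 11.4 MHz}.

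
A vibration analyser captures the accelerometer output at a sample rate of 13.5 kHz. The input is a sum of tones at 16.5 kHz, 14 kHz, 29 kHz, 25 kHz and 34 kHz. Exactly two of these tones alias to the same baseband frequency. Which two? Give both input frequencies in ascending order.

25 kHz, 29 kHz

fs/2 = 6.75 kHz.
16.5 kHz mod fs = 3 kHz.
3 kHz ≤ fs/2 = 6.75 kHz, appears at 3 kHz.
14 kHz mod fs = 0.5 kHz.
0.5 kHz ≤ fs/2 = 6.75 kHz, appears at 0.5 kHz.
29 kHz mod fs = 2 kHz.
2 kHz ≤ fs/2 = 6.75 kHz, appears at 2 kHz.
25 kHz mod fs = 11.5 kHz.
11.5 kHz > fs/2 = 6.75 kHz, folds to fs − 11.5 kHz = 2 kHz.
34 kHz mod fs = 7 kHz.
7 kHz > fs/2 = 6.75 kHz, folds to fs − 7 kHz = 6.5 kHz.
25 kHz and 29 kHz both map to 2 kHz.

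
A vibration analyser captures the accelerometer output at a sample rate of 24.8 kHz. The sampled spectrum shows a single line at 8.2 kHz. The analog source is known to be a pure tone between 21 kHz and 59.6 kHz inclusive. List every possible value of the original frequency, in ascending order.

Frequencies that alias to 8.2 kHz are k·fs ± 8.2 kHz for integer k ≥ 0.
k=0: 8.2 kHz.
k=1: 16.6 kHz, 33 kHz.
k=2: 41.4 kHz, 57.8 kHz.
k=3: 66.2 kHz, 82.6 kHz.
Within [21 kHz, 59.6 kHz]: 33 kHz, 41.4 kHz, 57.8 kHz.

33 kHz, 41.4 kHz, 57.8 kHz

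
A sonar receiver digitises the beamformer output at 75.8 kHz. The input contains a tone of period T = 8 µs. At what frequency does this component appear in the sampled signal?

26.6 kHz

T = 8 µs → f = 1/T = 125 kHz.
125 kHz mod fs = 49.2 kHz.
49.2 kHz > fs/2 = 37.9 kHz, folds to fs − 49.2 kHz = 26.6 kHz.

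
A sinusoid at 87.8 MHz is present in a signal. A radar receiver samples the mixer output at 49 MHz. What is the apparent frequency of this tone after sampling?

10.2 MHz

87.8 MHz mod fs = 38.8 MHz.
38.8 MHz > fs/2 = 24.5 MHz, folds to fs − 38.8 MHz = 10.2 MHz.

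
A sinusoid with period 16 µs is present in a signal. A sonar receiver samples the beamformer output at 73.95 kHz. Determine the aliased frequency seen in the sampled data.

11.45 kHz

T = 16 µs → f = 1/T = 62.5 kHz.
62.5 kHz > fs/2 = 36.975 kHz, folds to fs − 62.5 kHz = 11.45 kHz.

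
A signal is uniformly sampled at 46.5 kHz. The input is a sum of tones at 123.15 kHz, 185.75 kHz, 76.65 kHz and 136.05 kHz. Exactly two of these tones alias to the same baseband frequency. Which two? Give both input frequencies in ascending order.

fs/2 = 23.25 kHz.
123.15 kHz mod fs = 30.15 kHz.
30.15 kHz > fs/2 = 23.25 kHz, folds to fs − 30.15 kHz = 16.35 kHz.
185.75 kHz mod fs = 46.25 kHz.
46.25 kHz > fs/2 = 23.25 kHz, folds to fs − 46.25 kHz = 0.25 kHz.
76.65 kHz mod fs = 30.15 kHz.
30.15 kHz > fs/2 = 23.25 kHz, folds to fs − 30.15 kHz = 16.35 kHz.
136.05 kHz mod fs = 43.05 kHz.
43.05 kHz > fs/2 = 23.25 kHz, folds to fs − 43.05 kHz = 3.45 kHz.
76.65 kHz and 123.15 kHz both map to 16.35 kHz.

76.65 kHz, 123.15 kHz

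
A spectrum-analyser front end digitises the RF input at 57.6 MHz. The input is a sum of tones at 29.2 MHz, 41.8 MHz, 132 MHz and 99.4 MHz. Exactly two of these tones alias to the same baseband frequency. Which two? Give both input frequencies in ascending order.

fs/2 = 28.8 MHz.
29.2 MHz > fs/2 = 28.8 MHz, folds to fs − 29.2 MHz = 28.4 MHz.
41.8 MHz > fs/2 = 28.8 MHz, folds to fs − 41.8 MHz = 15.8 MHz.
132 MHz mod fs = 16.8 MHz.
16.8 MHz ≤ fs/2 = 28.8 MHz, appears at 16.8 MHz.
99.4 MHz mod fs = 41.8 MHz.
41.8 MHz > fs/2 = 28.8 MHz, folds to fs − 41.8 MHz = 15.8 MHz.
41.8 MHz and 99.4 MHz both map to 15.8 MHz.

41.8 MHz, 99.4 MHz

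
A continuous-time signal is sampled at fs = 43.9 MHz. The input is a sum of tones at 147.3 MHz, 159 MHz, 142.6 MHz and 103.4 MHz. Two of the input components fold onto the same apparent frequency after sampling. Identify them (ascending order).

103.4 MHz, 147.3 MHz

fs/2 = 21.95 MHz.
147.3 MHz mod fs = 15.6 MHz.
15.6 MHz ≤ fs/2 = 21.95 MHz, appears at 15.6 MHz.
159 MHz mod fs = 27.3 MHz.
27.3 MHz > fs/2 = 21.95 MHz, folds to fs − 27.3 MHz = 16.6 MHz.
142.6 MHz mod fs = 10.9 MHz.
10.9 MHz ≤ fs/2 = 21.95 MHz, appears at 10.9 MHz.
103.4 MHz mod fs = 15.6 MHz.
15.6 MHz ≤ fs/2 = 21.95 MHz, appears at 15.6 MHz.
103.4 MHz and 147.3 MHz both map to 15.6 MHz.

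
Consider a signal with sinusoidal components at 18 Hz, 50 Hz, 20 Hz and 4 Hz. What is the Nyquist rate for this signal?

Highest-frequency component: 50 Hz.
Nyquist rate = 2 × 50 Hz = 100 Hz.

100 Hz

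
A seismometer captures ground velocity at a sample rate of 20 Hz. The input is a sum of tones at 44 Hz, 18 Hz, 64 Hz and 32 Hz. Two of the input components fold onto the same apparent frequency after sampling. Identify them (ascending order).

44 Hz, 64 Hz

fs/2 = 10 Hz.
44 Hz mod fs = 4 Hz.
4 Hz ≤ fs/2 = 10 Hz, appears at 4 Hz.
18 Hz > fs/2 = 10 Hz, folds to fs − 18 Hz = 2 Hz.
64 Hz mod fs = 4 Hz.
4 Hz ≤ fs/2 = 10 Hz, appears at 4 Hz.
32 Hz mod fs = 12 Hz.
12 Hz > fs/2 = 10 Hz, folds to fs − 12 Hz = 8 Hz.
44 Hz and 64 Hz both map to 4 Hz.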